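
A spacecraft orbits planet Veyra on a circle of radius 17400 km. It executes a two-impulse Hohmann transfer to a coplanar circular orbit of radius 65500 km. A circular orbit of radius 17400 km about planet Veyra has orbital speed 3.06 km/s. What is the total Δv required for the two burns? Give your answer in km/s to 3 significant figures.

Δv = 1.34 km/s

From the circular-orbit relation v² = μ/r at r = 17400 km: μ = v²r = (3.06)² × 17400 = 1.62927×10^5 km³/s².
The Hohmann ellipse has a_t = (r₁ + r₂)/2 = 41450 km.
Circular speed at r₁: v₁ = √(μ/r₁) = √(1.62927×10^5/17400) = 3.0600 km/s.
On the transfer ellipse at r₁, v² = μ(2/r − 1/a) gives v_p = √[μ(2/r₁ − 1/a_t)] = 3.8466 km/s.
First burn Δv₁ = |v_p − v₁| = 0.7866 km/s.
At r₂, v₂ = √(μ/r₂) = 1.5772 km/s.
Transfer-orbit speed at r₂: v_a = √[μ(2/r₂ − 1/a_t)] = 1.0219 km/s.
Second burn Δv₂ = |v₂ − v_a| = 0.5553 km/s.
Total Δv = Δv₁ + Δv₂ = 1.342 km/s.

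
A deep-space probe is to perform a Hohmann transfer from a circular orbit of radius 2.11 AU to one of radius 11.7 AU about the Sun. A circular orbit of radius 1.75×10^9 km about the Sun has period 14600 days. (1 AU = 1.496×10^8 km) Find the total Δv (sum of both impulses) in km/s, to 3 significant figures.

From Kepler's third law T² = 4π²r³/μ at r = 1.75×10^9 km, T = 14600 days = 14600 × 86400 s = 1.26144×10^9 s: μ = 4π²r³/T² = 1.32966×10^11 km³/s².
In km: r₁ = 2.11 × 1.496×10^8 = 3.15656×10^8 km; r₂ = 11.7 × 1.496×10^8 = 1.75032×10^9 km.
Transfer-ellipse semi-major axis a_t = (r₁ + r₂)/2 = (3.15656×10^8 + 1.75032×10^9)/2 = 1.032988×10^9 km.
At r₁ the circular-orbit speed is v₁ = √(μ/r₁) = 20.524 km/s.
Transfer-orbit speed at r₁ (vis-viva): v_p = √[μ(2/r₁ − 1/a_t)] = 26.716 km/s.
First burn Δv₁ = |v_p − v₁| = 6.192 km/s.
At r₂, v₂ = √(μ/r₂) = 8.716 km/s.
Transfer-orbit speed at r₂: v_a = √[μ(2/r₂ − 1/a_t)] = 4.818 km/s.
Second burn Δv₂ = |v₂ − v_a| = 3.898 km/s.
Total Δv = Δv₁ + Δv₂ = 10.09 km/s.

Δv = 10.1 km/s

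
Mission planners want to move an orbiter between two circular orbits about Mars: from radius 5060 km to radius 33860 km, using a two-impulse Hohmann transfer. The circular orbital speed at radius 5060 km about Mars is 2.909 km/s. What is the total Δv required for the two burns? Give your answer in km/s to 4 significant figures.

From the circular-orbit relation v² = μ/r at r = 5060 km: μ = v²r = (2.909)² × 5060 = 42819.1 km³/s².
Transfer-ellipse semi-major axis a_t = (r₁ + r₂)/2 = (5060 + 33860)/2 = 19460 km.
At r₁ the circular-orbit speed is v₁ = √(μ/r₁) = 2.9090 km/s.
Transfer-orbit speed at r₁ (vis-viva equation): v_p = √[μ(2/r₁ − 1/a_t)] = 3.8372 km/s.
First burn Δv₁ = |v_p − v₁| = 0.9282 km/s.
Circular speed at r₂: v₂ = √(μ/r₂) = 1.1245 km/s.
Transfer-orbit speed at r₂: v_a = √[μ(2/r₂ − 1/a_t)] = 0.57343 km/s.
Second burn Δv₂ = |v₂ − v_a| = 0.5511 km/s.
Total Δv = Δv₁ + Δv₂ = 1.479 km/s.

Δv = 1.479 km/s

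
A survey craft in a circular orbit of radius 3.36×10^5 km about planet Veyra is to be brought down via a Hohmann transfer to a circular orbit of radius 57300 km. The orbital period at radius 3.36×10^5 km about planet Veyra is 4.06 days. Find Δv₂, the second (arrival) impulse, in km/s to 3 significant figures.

Δv₂ = 4.48 km/s

From Kepler's third law T² = 4π²r³/μ at r = 3.36×10^5 km, T = 4.06 days = 4.06 × 86400 s = 3.50784×10^5 s: μ = 4π²r³/T² = 1.21702×10^7 km³/s².
Transfer-ellipse semi-major axis a_t = (r₁ + r₂)/2 = (3.360×10^5 + 57300)/2 = 1.9665×10^5 km.
On the circular orbit at r = 57300 km, v_c = √(μ/r) = 14.574 km/s.
Transfer-orbit speed at the same r (vis-viva, a = a_t): v_t = √[μ(2/r − 1/a_t)] = 19.050 km/s.
Δv₂ = |v_t − v_c| = |19.050 − 14.574| = 4.476 km/s.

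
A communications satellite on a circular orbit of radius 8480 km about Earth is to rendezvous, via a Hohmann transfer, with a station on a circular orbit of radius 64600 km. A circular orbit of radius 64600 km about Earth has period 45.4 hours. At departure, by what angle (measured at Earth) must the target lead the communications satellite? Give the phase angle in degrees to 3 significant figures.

From Kepler's third law T² = 4π²r³/μ at r = 64600 km, T = 45.4 hours = 45.4 × 3600 s = 1.6344×10^5 s: μ = 4π²r³/T² = 3.98419×10^5 km³/s².
Semi-major axis of the transfer orbit: a_t = (8480 + 64600)/2 = 36540 km.
Transfer time t = π√(a_t³/μ) = 34764.2 s.
Target angular speed ω₂ = √(μ/r₂³) = 3.84434×10^-5 rad/s.
Angle swept by the target during transfer: ω₂·t = 1.33645 rad = 76.57°.
The communications satellite traverses 180° on the transfer ellipse, so the target must lead by 180° − 76.57° = 103°.

φ = 103°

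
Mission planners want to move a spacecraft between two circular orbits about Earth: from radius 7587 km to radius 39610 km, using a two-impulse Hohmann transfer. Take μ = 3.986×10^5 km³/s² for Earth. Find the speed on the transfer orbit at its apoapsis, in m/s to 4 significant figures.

v = 1799 m/s

Semi-major axis of the transfer orbit: a_t = (7587 + 39610)/2 = 23598.5 km.
The apoapsis of the transfer ellipse is at r = 39610 km.
Vis-viva: v = √[μ(2/r − 1/a_t)] = √[3.986×10^5 × (2/39610 − 1/23598.5)] = 1.799 km/s.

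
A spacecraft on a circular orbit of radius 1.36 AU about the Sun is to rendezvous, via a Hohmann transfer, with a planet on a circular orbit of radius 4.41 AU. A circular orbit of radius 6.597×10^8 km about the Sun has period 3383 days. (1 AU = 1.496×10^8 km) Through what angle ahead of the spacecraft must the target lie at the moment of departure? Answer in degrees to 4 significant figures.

From Kepler's third law T² = 4π²r³/μ at r = 6.597×10^8 km, T = 3383 days = 3383 × 86400 s = 2.922912×10^8 s: μ = 4π²r³/T² = 1.32668×10^11 km³/s².
In km: r₁ = 1.36 × 1.496×10^8 = 2.03456×10^8 km; r₂ = 4.41 × 1.496×10^8 = 6.59736×10^8 km.
Transfer-ellipse semi-major axis a_t = (r₁ + r₂)/2 = (2.03456×10^8 + 6.59736×10^8)/2 = 4.31596×10^8 km.
The half-period of the transfer ellipse is t = π√(a_t³/μ) = 7.7336×10^7 s.
The target's mean motion on its circular orbit is ω₂ = √(μ/r₂³) = 2.1495×10^-8 rad/s.
Angle swept by the target during transfer: ω₂·t = 1.6623 rad = 95.24°.
The spacecraft traverses 180° on the transfer ellipse, so the target must lead by 180° − 95.24° = 84.76°.

φ = 84.76°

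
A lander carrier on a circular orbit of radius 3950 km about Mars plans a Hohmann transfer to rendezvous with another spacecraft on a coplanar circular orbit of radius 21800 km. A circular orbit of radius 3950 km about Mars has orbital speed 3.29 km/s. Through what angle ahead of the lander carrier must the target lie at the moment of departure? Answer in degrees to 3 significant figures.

From the circular-orbit relation v² = μ/r at r = 3950 km: μ = v²r = (3.29)² × 3950 = 42755.2 km³/s².
The Hohmann ellipse has a_t = (r₁ + r₂)/2 = 12875 km.
Transfer time t = π√(a_t³/μ) = 22200 s.
The target's mean motion on its circular orbit is ω₂ = √(μ/r₂³) = 6.424×10^-5 rad/s.
Angle swept by the target during transfer: ω₂·t = 1.426 rad = 81.70°.
The lander carrier traverses 180° on the transfer ellipse, so the target must lead by 180° − 81.70° = 98.3°.

φ = 98.3°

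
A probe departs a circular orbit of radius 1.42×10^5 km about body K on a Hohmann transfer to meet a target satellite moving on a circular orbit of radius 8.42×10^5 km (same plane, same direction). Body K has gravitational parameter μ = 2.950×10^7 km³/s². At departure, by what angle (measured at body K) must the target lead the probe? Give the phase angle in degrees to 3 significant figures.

φ = 99.6°

Transfer-ellipse semi-major axis a_t = (r₁ + r₂)/2 = (1.420×10^5 + 8.420×10^5)/2 = 4.920×10^5 km.
Transfer time t = π√(a_t³/μ) = 1.996×10^5 s.
The target's mean motion on its circular orbit is ω₂ = √(μ/r₂³) = 7.030×10^-6 rad/s.
Angle swept by the target during transfer: ω₂·t = 1.4032 rad = 80.40°.
Arrival is 180° from departure on the ellipse, so φ = 180° − 80.40° = 99.6°.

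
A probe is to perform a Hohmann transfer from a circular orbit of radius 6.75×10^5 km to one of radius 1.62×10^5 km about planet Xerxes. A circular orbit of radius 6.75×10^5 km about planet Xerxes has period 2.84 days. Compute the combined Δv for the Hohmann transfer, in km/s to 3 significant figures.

Δv = 16.1 km/s

From Kepler's third law T² = 4π²r³/μ at r = 6.75×10^5 km, T = 2.84 days = 2.84 × 86400 s = 2.45376×10^5 s: μ = 4π²r³/T² = 2.01654×10^8 km³/s².
Transfer-ellipse semi-major axis a_t = (r₁ + r₂)/2 = (6.750×10^5 + 1.620×10^5)/2 = 4.185×10^5 km.
Circular speed at r₁: v₁ = √(μ/r₁) = √(2.01654×10^8/6.750×10^5) = 17.28429 km/s.
On the transfer ellipse at r₁, vis-viva gives v_a = √[μ(2/r₁ − 1/a_t)] = 10.75378 km/s.
First burn Δv₁ = |v_a − v₁| = 6.531 km/s.
Circular speed at r₂: v₂ = √(μ/r₂) = 35.281 km/s.
Transfer-orbit speed at r₂: v_p = √[μ(2/r₂ − 1/a_t)] = 44.807 km/s.
Second burn Δv₂ = |v₂ − v_p| = 9.526 km/s.
Δv = Δv₁ + Δv₂ = 6.531 + 9.526 = 16.06 km/s.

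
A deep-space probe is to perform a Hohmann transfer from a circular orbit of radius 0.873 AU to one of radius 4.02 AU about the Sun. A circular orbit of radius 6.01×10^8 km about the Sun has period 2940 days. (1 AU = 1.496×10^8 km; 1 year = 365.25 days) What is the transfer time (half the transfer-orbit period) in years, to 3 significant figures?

t = 1.91 years

From Kepler's third law T² = 4π²r³/μ at r = 6.01×10^8 km, T = 2940 days = 2940 × 86400 s = 2.54016×10^8 s: μ = 4π²r³/T² = 1.32819×10^11 km³/s².
In km: r₁ = 0.873 × 1.496×10^8 = 1.306008×10^8 km; r₂ = 4.02 × 1.496×10^8 = 6.01392×10^8 km.
Semi-major axis of the transfer orbit: a_t = (1.306008×10^8 + 6.01392×10^8)/2 = 3.659964×10^8 km.
By Kepler's third law the transfer-orbit period is T = 2π√(a_t³/μ), so t = T/2 = 6.036×10^7 s.
Converting: 6.036×10^7 s ÷ 3.15576×10^7 s/year (365.25 × 86400) = 1.91 years.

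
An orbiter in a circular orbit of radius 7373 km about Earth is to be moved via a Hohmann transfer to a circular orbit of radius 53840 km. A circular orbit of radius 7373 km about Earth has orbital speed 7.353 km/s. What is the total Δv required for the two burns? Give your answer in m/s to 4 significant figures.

Δv = 3785 m/s

From the circular-orbit relation v² = μ/r at r = 7373 km: μ = v²r = (7.353)² × 7373 = 3.98633×10^5 km³/s².
The Hohmann ellipse has a_t = (r₁ + r₂)/2 = 30606.5 km.
Circular speed at r₁: v₁ = √(μ/r₁) = √(3.98633×10^5/7373) = 7.353 km/s.
On the transfer ellipse at r₁, v² = μ(2/r − 1/a) gives v_p = √[μ(2/r₁ − 1/a_t)] = 9.752 km/s.
First burn Δv₁ = |v_p − v₁| = 2.399 km/s.
Circular speed at r₂: v₂ = √(μ/r₂) = 2.72104 km/s.
Transfer-orbit speed at r₂: v_a = √[μ(2/r₂ − 1/a_t)] = 1.33552 km/s.
Second burn Δv₂ = |v₂ − v_a| = 1.386 km/s.
Total Δv = Δv₁ + Δv₂ = 3.785 km/s.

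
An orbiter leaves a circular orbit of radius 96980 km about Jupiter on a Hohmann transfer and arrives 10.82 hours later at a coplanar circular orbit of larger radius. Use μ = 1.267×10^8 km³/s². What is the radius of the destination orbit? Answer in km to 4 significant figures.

r₂ = 4.411×10^5 km

Transfer time t = 10.82 hours = 38952 s, and t = π√(a_t³/μ).
So a_t = (μ t²/π²)^(1/3) = (1.267×10^8 × (38952)² / π²)^(1/3) = 2.6906×10^5 km.
Since a_t = (r₁ + r₂)/2, r₂ = 2a_t − r₁ = 2×2.6906×10^5 − 96980 = 4.4114×10^5 km.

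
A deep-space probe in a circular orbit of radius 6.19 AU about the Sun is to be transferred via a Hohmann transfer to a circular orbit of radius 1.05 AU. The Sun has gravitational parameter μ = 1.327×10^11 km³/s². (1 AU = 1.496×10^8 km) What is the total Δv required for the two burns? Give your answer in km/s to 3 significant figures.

Δv = 14.5 km/s

In km: r₁ = 6.19 × 1.496×10^8 = 9.26024×10^8 km; r₂ = 1.05 × 1.496×10^8 = 1.5708×10^8 km.
Transfer-ellipse semi-major axis a_t = (r₁ + r₂)/2 = (9.26024×10^8 + 1.5708×10^8)/2 = 5.41552×10^8 km.
Circular speed at r₁: v₁ = √(μ/r₁) = √(1.327×10^11/9.26024×10^8) = 11.971 km/s.
On the transfer ellipse at r₁, v² = μ(2/r − 1/a) gives v_a = √[μ(2/r₁ − 1/a_t)] = 6.4471 km/s.
First burn Δv₁ = |v_a − v₁| = 5.524 km/s.
At r₂, v₂ = √(μ/r₂) = 29.065 km/s.
Transfer-orbit speed at r₂: v_p = √[μ(2/r₂ − 1/a_t)] = 38.007 km/s.
Second burn Δv₂ = |v₂ − v_p| = 8.942 km/s.
Total Δv = Δv₁ + Δv₂ = 14.47 km/s.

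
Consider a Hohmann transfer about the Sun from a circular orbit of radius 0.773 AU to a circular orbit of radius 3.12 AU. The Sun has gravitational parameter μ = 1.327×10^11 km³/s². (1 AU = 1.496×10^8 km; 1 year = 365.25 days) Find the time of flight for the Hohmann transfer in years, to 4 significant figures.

In km: r₁ = 0.773 × 1.496×10^8 = 1.156408×10^8 km; r₂ = 3.12 × 1.496×10^8 = 4.66752×10^8 km.
The Hohmann ellipse has a_t = (r₁ + r₂)/2 = 2.911964×10^8 km.
Half the transfer-orbit period gives t = π√(a_t³/μ) = 4.285×10^7 s.
Converting: 4.285×10^7 s ÷ 3.15576×10^7 s/year (365.25 × 86400) = 1.358 years.

t = 1.358 years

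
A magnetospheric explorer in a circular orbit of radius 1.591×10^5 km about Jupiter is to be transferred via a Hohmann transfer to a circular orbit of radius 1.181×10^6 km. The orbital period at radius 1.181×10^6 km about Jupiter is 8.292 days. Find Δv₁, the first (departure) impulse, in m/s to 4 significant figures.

From Kepler's third law T² = 4π²r³/μ at r = 1.181×10^6 km, T = 8.292 days = 8.292 × 86400 s = 7.164288×10^5 s: μ = 4π²r³/T² = 1.26696×10^8 km³/s².
Transfer-ellipse semi-major axis a_t = (r₁ + r₂)/2 = (1.591×10^5 + 1.181×10^6)/2 = 6.7005×10^5 km.
On the circular orbit at r = 1.591×10^5 km, v_c = √(μ/r) = 28.219 km/s.
Transfer-orbit speed at the same r (vis-viva, a = a_t): v_t = √[μ(2/r − 1/a_t)] = 37.464 km/s.
Δv₁ = |v_t − v_c| = |37.464 − 28.219| = 9.245 km/s.

Δv₁ = 9245 m/s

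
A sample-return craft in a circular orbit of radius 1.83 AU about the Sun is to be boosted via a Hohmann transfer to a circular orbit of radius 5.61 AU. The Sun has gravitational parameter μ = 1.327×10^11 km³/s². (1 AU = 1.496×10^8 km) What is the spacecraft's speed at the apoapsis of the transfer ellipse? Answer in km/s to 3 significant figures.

v = 8.82 km/s

In km: r₁ = 1.83 × 1.496×10^8 = 2.73768×10^8 km; r₂ = 5.61 × 1.496×10^8 = 8.39256×10^8 km.
Transfer-ellipse semi-major axis a_t = (r₁ + r₂)/2 = (2.73768×10^8 + 8.39256×10^8)/2 = 5.56512×10^8 km.
At apoapsis, r = 8.39256×10^8 km.
From the vis-viva equation, v = √[μ(2/r − 1/a_t)] = 8.819 km/s.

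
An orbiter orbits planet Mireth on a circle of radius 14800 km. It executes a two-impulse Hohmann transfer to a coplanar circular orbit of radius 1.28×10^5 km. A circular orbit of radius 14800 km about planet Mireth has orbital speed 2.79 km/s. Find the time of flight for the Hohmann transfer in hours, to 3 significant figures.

From the circular-orbit relation v² = μ/r at r = 14800 km: μ = v²r = (2.79)² × 14800 = 1.15205×10^5 km³/s².
Transfer-ellipse semi-major axis a_t = (r₁ + r₂)/2 = (14800 + 1.280×10^5)/2 = 71400 km.
Half the transfer-orbit period gives t = π√(a_t³/μ) = 1.766×10^5 s.
Converting: 1.766×10^5 s ÷ 3600 s/hour = 49.1 hours.

t = 49.1 hours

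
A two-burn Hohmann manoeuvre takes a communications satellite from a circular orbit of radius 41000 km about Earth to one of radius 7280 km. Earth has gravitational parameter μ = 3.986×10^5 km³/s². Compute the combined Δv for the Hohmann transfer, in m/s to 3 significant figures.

Δv = 3650 m/s

Semi-major axis of the transfer orbit: a_t = (41000 + 7280)/2 = 24140 km.
At r₁ the circular-orbit speed is v₁ = √(μ/r₁) = 3.118 km/s.
Transfer-orbit speed at r₁ (v² = μ(2/r − 1/a)): v_a = √[μ(2/r₁ − 1/a_t)] = 1.712 km/s.
First burn Δv₁ = |v_a − v₁| = 1.406 km/s.
Circular speed at r₂: v₂ = √(μ/r₂) = 7.3995 km/s.
Transfer-orbit speed at r₂: v_p = √[μ(2/r₂ − 1/a_t)] = 9.6433 km/s.
Second burn Δv₂ = |v₂ − v_p| = 2.244 km/s.
Δv = Δv₁ + Δv₂ = 1.406 + 2.244 = 3.650 km/s.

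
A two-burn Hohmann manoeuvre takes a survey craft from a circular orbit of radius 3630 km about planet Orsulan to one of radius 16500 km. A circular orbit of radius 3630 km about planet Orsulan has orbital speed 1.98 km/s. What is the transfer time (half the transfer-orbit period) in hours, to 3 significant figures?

From the circular-orbit relation v² = μ/r at r = 3630 km: μ = v²r = (1.98)² × 3630 = 14231.1 km³/s².
Transfer-ellipse semi-major axis a_t = (r₁ + r₂)/2 = (3630 + 16500)/2 = 10065 km.
Half the transfer-orbit period gives t = π√(a_t³/μ) = 26590 s.
Converting: 26590 s ÷ 3600 s/hour = 7.39 hours.

t = 7.39 hours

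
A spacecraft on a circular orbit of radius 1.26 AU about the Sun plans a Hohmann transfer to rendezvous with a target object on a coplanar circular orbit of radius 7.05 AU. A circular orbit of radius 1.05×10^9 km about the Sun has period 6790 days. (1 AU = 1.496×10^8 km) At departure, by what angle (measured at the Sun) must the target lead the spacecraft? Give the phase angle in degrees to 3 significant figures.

From Kepler's third law T² = 4π²r³/μ at r = 1.05×10^9 km, T = 6790 days = 6790 × 86400 s = 5.86656×10^8 s: μ = 4π²r³/T² = 1.32789×10^11 km³/s².
In km: r₁ = 1.26 × 1.496×10^8 = 1.88496×10^8 km; r₂ = 7.05 × 1.496×10^8 = 1.05468×10^9 km.
Semi-major axis of the transfer orbit: a_t = (1.88496×10^8 + 1.05468×10^9)/2 = 6.21588×10^8 km.
Transfer time t = π√(a_t³/μ) = 1.33605×10^8 s.
Target angular speed ω₂ = √(μ/r₂³) = 1.06390×10^-8 rad/s.
Angle swept by the target during transfer: ω₂·t = 1.4214 rad = 81.44°.
Arrival is 180° from departure on the ellipse, so φ = 180° − 81.44° = 98.6°.

φ = 98.6°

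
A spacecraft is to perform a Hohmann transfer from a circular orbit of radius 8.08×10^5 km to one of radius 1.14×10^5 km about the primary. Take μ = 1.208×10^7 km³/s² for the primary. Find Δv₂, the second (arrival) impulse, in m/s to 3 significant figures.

Transfer-ellipse semi-major axis a_t = (r₁ + r₂)/2 = (8.080×10^5 + 1.140×10^5)/2 = 4.610×10^5 km.
On the circular orbit at r = 1.140×10^5 km, v_c = √(μ/r) = 10.294 km/s.
Vis-viva on the transfer ellipse at r = 1.140×10^5 km gives v_t = √[μ(2/r − 1/a_t)] = 13.628 km/s.
Δv₂ = |v_t − v_c| = |13.628 − 10.294| = 3.334 km/s.

Δv₂ = 3330 m/s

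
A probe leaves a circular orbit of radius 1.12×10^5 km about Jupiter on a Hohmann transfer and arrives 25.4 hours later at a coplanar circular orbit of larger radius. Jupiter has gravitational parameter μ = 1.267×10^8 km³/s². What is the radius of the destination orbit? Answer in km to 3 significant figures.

Transfer time t = 25.4 hours = 91440 s, and t = π√(a_t³/μ).
So a_t = (μ t²/π²)^(1/3) = (1.267×10^8 × (91440)² / π²)^(1/3) = 4.7524×10^5 km.
Since a_t = (r₁ + r₂)/2, r₂ = 2a_t − r₁ = 2×4.7524×10^5 − 1.120×10^5 = 8.3848×10^5 km.

r₂ = 8.38×10^5 km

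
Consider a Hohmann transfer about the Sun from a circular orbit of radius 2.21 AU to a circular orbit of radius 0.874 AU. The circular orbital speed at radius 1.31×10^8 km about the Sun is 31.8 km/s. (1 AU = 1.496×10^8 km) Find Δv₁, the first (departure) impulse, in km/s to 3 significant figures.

From the circular-orbit relation v² = μ/r at r = 1.31×10^8 km: μ = v²r = (31.8)² × 1.31×10^8 = 1.32472×10^11 km³/s².
In km: r₁ = 2.21 × 1.496×10^8 = 3.30616×10^8 km; r₂ = 0.874 × 1.496×10^8 = 1.307504×10^8 km.
Transfer-ellipse semi-major axis a_t = (r₁ + r₂)/2 = (3.30616×10^8 + 1.307504×10^8)/2 = 2.306832×10^8 km.
Circular speed at r = 3.30616×10^8 km: v_c = √(μ/r) = 20.017 km/s.
Vis-viva on the transfer ellipse at r = 3.30616×10^8 km gives v_t = √[μ(2/r − 1/a_t)] = 15.070 km/s.
Δv₁ = |v_t − v_c| = |15.070 − 20.017| = 4.947 km/s.

Δv₁ = 4.95 km/s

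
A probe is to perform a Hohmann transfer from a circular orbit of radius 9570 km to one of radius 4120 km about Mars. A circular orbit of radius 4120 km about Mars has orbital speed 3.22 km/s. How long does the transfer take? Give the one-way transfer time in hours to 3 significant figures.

t = 2.39 hours

From the circular-orbit relation v² = μ/r at r = 4120 km: μ = v²r = (3.22)² × 4120 = 42717.8 km³/s².
Semi-major axis of the transfer orbit: a_t = (9570 + 4120)/2 = 6845 km.
Half the transfer-orbit period gives t = π√(a_t³/μ) = 8608 s.
Converting: 8608 s ÷ 3600 s/hour = 2.39 hours.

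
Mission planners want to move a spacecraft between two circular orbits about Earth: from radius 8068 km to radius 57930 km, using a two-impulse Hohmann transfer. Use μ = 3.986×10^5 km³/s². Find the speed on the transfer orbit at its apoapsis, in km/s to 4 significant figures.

v = 1.297 km/s

Semi-major axis of the transfer orbit: a_t = (8068 + 57930)/2 = 32999 km.
The apoapsis of the transfer ellipse is at r = 57930 km.
Vis-viva: v = √[μ(2/r − 1/a_t)] = √[3.986×10^5 × (2/57930 − 1/32999)] = 1.297 km/s.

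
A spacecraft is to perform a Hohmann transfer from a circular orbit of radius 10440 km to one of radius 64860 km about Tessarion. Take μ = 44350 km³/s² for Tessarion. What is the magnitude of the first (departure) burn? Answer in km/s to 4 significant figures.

Δv₁ = 0.6441 km/s

Transfer-ellipse semi-major axis a_t = (r₁ + r₂)/2 = (10440 + 64860)/2 = 37650 km.
On the circular orbit at r = 10440 km, v_c = √(μ/r) = 2.0611 km/s.
Transfer-orbit speed at the same r (vis-viva, a = a_t): v_t = √[μ(2/r − 1/a_t)] = 2.7052 km/s.
Δv₁ = |v_t − v_c| = |2.7052 − 2.0611| = 0.6441 km/s.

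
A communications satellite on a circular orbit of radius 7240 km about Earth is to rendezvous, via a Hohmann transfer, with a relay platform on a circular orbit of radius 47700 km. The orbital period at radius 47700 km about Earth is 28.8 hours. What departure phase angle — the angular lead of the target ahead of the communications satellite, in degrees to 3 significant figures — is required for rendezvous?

φ = 101°

From Kepler's third law T² = 4π²r³/μ at r = 47700 km, T = 28.8 hours = 28.8 × 3600 s = 1.0368×10^5 s: μ = 4π²r³/T² = 3.98589×10^5 km³/s².
Transfer-ellipse semi-major axis a_t = (r₁ + r₂)/2 = (7240 + 47700)/2 = 27470 km.
The half-period of the transfer ellipse is t = π√(a_t³/μ) = 22660 s.
Target angular speed ω₂ = √(μ/r₂³) = 6.060×10^-5 rad/s.
Angle swept by the target during transfer: ω₂·t = 1.373 rad = 78.67°.
The communications satellite traverses 180° on the transfer ellipse, so the target must lead by 180° − 78.67° = 101°.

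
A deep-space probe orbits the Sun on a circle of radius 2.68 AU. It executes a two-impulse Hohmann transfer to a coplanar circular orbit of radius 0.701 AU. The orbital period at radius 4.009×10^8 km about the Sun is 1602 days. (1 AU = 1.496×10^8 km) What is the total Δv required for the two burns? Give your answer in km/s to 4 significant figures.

From Kepler's third law T² = 4π²r³/μ at r = 4.009×10^8 km, T = 1602 days = 1602 × 86400 s = 1.384128×10^8 s: μ = 4π²r³/T² = 1.32775×10^11 km³/s².
In km: r₁ = 2.68 × 1.496×10^8 = 4.00928×10^8 km; r₂ = 0.701 × 1.496×10^8 = 1.048696×10^8 km.
The Hohmann ellipse has a_t = (r₁ + r₂)/2 = 2.528988×10^8 km.
Circular speed at r₁: v₁ = √(μ/r₁) = √(1.32775×10^11/4.00928×10^8) = 18.198 km/s.
Transfer-orbit speed at r₁ (vis-viva equation): v_a = √[μ(2/r₁ − 1/a_t)] = 11.719 km/s.
First burn Δv₁ = |v_a − v₁| = 6.479 km/s.
Circular speed at r₂: v₂ = √(μ/r₂) = 35.5822 km/s.
Transfer-orbit speed at r₂: v_p = √[μ(2/r₂ − 1/a_t)] = 44.8015 km/s.
Second burn Δv₂ = |v₂ − v_p| = 9.219 km/s.
Total Δv = Δv₁ + Δv₂ = 15.70 km/s.

Δv = 15.70 km/s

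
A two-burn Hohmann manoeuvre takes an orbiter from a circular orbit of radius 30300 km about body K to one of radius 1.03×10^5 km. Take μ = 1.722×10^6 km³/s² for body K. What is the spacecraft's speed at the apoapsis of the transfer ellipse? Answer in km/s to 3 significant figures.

Semi-major axis of the transfer orbit: a_t = (30300 + 1.030×10^5)/2 = 66650 km.
At apoapsis, r = 1.030×10^5 km.
Applying v² = μ(2/r − 1/a_t): v = 2.757 km/s.

v = 2.76 km/s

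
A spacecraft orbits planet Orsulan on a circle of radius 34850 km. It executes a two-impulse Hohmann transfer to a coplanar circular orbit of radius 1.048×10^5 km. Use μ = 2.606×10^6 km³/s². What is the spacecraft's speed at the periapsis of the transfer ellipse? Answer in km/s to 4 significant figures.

Transfer-ellipse semi-major axis a_t = (r₁ + r₂)/2 = (34850 + 1.048×10^5)/2 = 69825 km.
The periapsis of the transfer ellipse is at r = 34850 km.
From the vis-viva equation, v = √[μ(2/r − 1/a_t)] = 10.59 km/s.

v = 10.59 km/s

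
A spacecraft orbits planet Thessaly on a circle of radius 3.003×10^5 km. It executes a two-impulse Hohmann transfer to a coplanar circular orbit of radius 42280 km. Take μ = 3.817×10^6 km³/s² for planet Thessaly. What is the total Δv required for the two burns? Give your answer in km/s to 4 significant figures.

The Hohmann ellipse has a_t = (r₁ + r₂)/2 = 1.7129×10^5 km.
Circular speed at r₁: v₁ = √(μ/r₁) = √(3.817×10^6/3.003×10^5) = 3.565 km/s.
Transfer-orbit speed at r₁ (vis-viva): v_a = √[μ(2/r₁ − 1/a_t)] = 1.771 km/s.
First burn Δv₁ = |v_a − v₁| = 1.794 km/s.
Circular speed at r₂: v₂ = √(μ/r₂) = 9.50153 km/s.
Transfer-orbit speed at r₂: v_p = √[μ(2/r₂ − 1/a_t)] = 12.5807 km/s.
Second burn Δv₂ = |v₂ − v_p| = 3.079 km/s.
Total Δv = Δv₁ + Δv₂ = 4.873 km/s.

Δv = 4.873 km/s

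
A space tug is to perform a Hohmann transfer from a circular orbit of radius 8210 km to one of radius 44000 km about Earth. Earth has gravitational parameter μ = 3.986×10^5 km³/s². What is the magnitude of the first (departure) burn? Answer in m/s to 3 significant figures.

The Hohmann ellipse has a_t = (r₁ + r₂)/2 = 26105 km.
Circular speed at r = 8210 km: v_c = √(μ/r) = 6.968 km/s.
Vis-viva on the transfer ellipse at r = 8210 km gives v_t = √[μ(2/r − 1/a_t)] = 9.046 km/s.
Δv₁ = |v_t − v_c| = |9.046 − 6.968| = 2.078 km/s.

Δv₁ = 2080 m/s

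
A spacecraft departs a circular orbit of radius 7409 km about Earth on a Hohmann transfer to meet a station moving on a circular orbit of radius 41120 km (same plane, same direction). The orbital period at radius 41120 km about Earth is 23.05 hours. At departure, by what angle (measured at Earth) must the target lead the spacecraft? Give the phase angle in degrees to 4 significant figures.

From Kepler's third law T² = 4π²r³/μ at r = 41120 km, T = 23.05 hours = 23.05 × 3600 s = 82980 s: μ = 4π²r³/T² = 3.98632×10^5 km³/s².
The Hohmann ellipse has a_t = (r₁ + r₂)/2 = 24264.5 km.
Transfer time t = π√(a_t³/μ) = 18810 s.
The target's mean motion on its circular orbit is ω₂ = √(μ/r₂³) = 7.572×10^-5 rad/s.
Angle swept by the target during transfer: ω₂·t = 1.424 rad = 81.59°.
Arrival is 180° from departure on the ellipse, so φ = 180° − 81.59° = 98.41°.

φ = 98.41°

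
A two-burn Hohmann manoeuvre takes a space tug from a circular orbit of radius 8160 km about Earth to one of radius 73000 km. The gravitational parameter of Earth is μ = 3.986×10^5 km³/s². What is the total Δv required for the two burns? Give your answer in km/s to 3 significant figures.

Δv = 3.67 km/s

Transfer-ellipse semi-major axis a_t = (r₁ + r₂)/2 = (8160 + 73000)/2 = 40580 km.
At r₁ the circular-orbit speed is v₁ = √(μ/r₁) = 6.989 km/s.
On the transfer ellipse at r₁, v² = μ(2/r − 1/a) gives v_p = √[μ(2/r₁ − 1/a_t)] = 9.374 km/s.
First burn Δv₁ = |v_p − v₁| = 2.385 km/s.
At r₂, v₂ = √(μ/r₂) = 2.337 km/s.
Transfer-orbit speed at r₂: v_a = √[μ(2/r₂ − 1/a_t)] = 1.048 km/s.
Second burn Δv₂ = |v₂ − v_a| = 1.289 km/s.
Total Δv = Δv₁ + Δv₂ = 3.674 km/s.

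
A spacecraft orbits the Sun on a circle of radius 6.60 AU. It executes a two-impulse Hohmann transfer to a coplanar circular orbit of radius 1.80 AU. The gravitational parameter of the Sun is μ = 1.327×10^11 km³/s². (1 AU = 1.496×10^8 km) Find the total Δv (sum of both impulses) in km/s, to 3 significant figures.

Δv = 9.63 km/s

In km: r₁ = 6.60 × 1.496×10^8 = 9.8736×10^8 km; r₂ = 1.80 × 1.496×10^8 = 2.6928×10^8 km.
Semi-major axis of the transfer orbit: a_t = (9.8736×10^8 + 2.6928×10^8)/2 = 6.2832×10^8 km.
At r₁ the circular-orbit speed is v₁ = √(μ/r₁) = 11.593 km/s.
On the transfer ellipse at r₁, v² = μ(2/r − 1/a) gives v_a = √[μ(2/r₁ − 1/a_t)] = 7.5894 km/s.
First burn Δv₁ = |v_a − v₁| = 4.004 km/s.
Circular speed at r₂: v₂ = √(μ/r₂) = 22.199 km/s.
Transfer-orbit speed at r₂: v_p = √[μ(2/r₂ − 1/a_t)] = 27.828 km/s.
Second burn Δv₂ = |v₂ − v_p| = 5.629 km/s.
Δv = Δv₁ + Δv₂ = 4.004 + 5.629 = 9.633 km/s.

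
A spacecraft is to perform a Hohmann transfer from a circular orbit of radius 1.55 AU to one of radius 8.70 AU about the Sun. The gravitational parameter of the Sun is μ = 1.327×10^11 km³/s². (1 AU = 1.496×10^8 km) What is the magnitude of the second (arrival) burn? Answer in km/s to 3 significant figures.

In km: r₁ = 1.55 × 1.496×10^8 = 2.3188×10^8 km; r₂ = 8.70 × 1.496×10^8 = 1.30152×10^9 km.
The Hohmann ellipse has a_t = (r₁ + r₂)/2 = 7.667×10^8 km.
On the circular orbit at r = 1.30152×10^9 km, v_c = √(μ/r) = 10.097 km/s.
Vis-viva on the transfer ellipse at r = 1.30152×10^9 km gives v_t = √[μ(2/r − 1/a_t)] = 5.5530 km/s.
Δv₂ = |v_t − v_c| = |5.5530 − 10.097| = 4.544 km/s.

Δv₂ = 4.54 km/s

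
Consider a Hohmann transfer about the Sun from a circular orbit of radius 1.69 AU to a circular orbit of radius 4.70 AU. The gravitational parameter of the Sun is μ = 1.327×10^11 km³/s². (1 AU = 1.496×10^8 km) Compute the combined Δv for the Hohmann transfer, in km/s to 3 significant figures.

Δv = 8.62 km/s

In km: r₁ = 1.69 × 1.496×10^8 = 2.52824×10^8 km; r₂ = 4.70 × 1.496×10^8 = 7.0312×10^8 km.
Semi-major axis of the transfer orbit: a_t = (2.52824×10^8 + 7.0312×10^8)/2 = 4.77972×10^8 km.
Circular speed at r₁: v₁ = √(μ/r₁) = √(1.327×10^11/2.52824×10^8) = 22.910 km/s.
Transfer-orbit speed at r₁ (v² = μ(2/r − 1/a)): v_p = √[μ(2/r₁ − 1/a_t)] = 27.787 km/s.
First burn Δv₁ = |v_p − v₁| = 4.877 km/s.
At r₂, v₂ = √(μ/r₂) = 13.7379 km/s.
Transfer-orbit speed at r₂: v_a = √[μ(2/r₂ − 1/a_t)] = 9.99145 km/s.
Second burn Δv₂ = |v₂ − v_a| = 3.746 km/s.
Δv = Δv₁ + Δv₂ = 4.877 + 3.746 = 8.623 km/s.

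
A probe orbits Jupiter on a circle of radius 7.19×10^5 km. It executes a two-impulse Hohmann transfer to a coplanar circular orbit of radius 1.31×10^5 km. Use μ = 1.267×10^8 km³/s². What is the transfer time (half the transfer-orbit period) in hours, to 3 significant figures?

t = 21.5 hours

Transfer-ellipse semi-major axis a_t = (r₁ + r₂)/2 = (7.190×10^5 + 1.310×10^5)/2 = 4.250×10^5 km.
Transfer time t = π√(a_t³/μ) = π√((4.250×10^5)³ / 1.267×10^8) = 77330 s.
Converting: 77330 s ÷ 3600 s/hour = 21.5 hours.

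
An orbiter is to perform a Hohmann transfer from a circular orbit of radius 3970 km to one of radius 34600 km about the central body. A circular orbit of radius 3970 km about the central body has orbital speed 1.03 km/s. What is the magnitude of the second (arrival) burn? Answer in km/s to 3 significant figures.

Δv₂ = 0.191 km/s

From the circular-orbit relation v² = μ/r at r = 3970 km: μ = v²r = (1.03)² × 3970 = 4211.77 km³/s².
The Hohmann ellipse has a_t = (r₁ + r₂)/2 = 19285 km.
Circular speed at r = 34600 km: v_c = √(μ/r) = 0.3489 km/s.
Vis-viva on the transfer ellipse at r = 34600 km gives v_t = √[μ(2/r − 1/a_t)] = 0.1583 km/s.
Δv₂ = |v_t − v_c| = |0.1583 − 0.3489| = 0.1906 km/s.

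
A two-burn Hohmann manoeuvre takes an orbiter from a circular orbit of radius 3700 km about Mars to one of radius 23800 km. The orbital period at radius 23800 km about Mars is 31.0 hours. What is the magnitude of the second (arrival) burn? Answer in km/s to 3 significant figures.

Δv₂ = 0.645 km/s

From Kepler's third law T² = 4π²r³/μ at r = 23800 km, T = 31.0 hours = 31.0 × 3600 s = 1.116×10^5 s: μ = 4π²r³/T² = 42732.9 km³/s².
The Hohmann ellipse has a_t = (r₁ + r₂)/2 = 13750 km.
On the circular orbit at r = 23800 km, v_c = √(μ/r) = 1.340 km/s.
Vis-viva on the transfer ellipse at r = 23800 km gives v_t = √[μ(2/r − 1/a_t)] = 0.6951 km/s.
Δv₂ = |v_t − v_c| = |0.6951 − 1.340| = 0.6449 km/s.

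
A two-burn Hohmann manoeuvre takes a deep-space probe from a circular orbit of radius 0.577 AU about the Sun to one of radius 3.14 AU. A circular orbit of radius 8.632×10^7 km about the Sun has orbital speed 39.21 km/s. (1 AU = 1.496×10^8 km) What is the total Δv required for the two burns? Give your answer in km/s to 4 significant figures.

Δv = 19.20 km/s

From the circular-orbit relation v² = μ/r at r = 8.632×10^7 km: μ = v²r = (39.21)² × 8.632×10^7 = 1.32710×10^11 km³/s².
In km: r₁ = 0.577 × 1.496×10^8 = 8.63192×10^7 km; r₂ = 3.14 × 1.496×10^8 = 4.69744×10^8 km.
Transfer-ellipse semi-major axis a_t = (r₁ + r₂)/2 = (8.63192×10^7 + 4.69744×10^8)/2 = 2.780316×10^8 km.
At r₁ the circular-orbit speed is v₁ = √(μ/r₁) = 39.21 km/s.
Transfer-orbit speed at r₁ (v² = μ(2/r − 1/a)): v_p = √[μ(2/r₁ − 1/a_t)] = 50.97 km/s.
First burn Δv₁ = |v_p − v₁| = 11.76 km/s.
At r₂, v₂ = √(μ/r₂) = 16.808 km/s.
Transfer-orbit speed at r₂: v_a = √[μ(2/r₂ − 1/a_t)] = 9.3654 km/s.
Second burn Δv₂ = |v₂ − v_a| = 7.443 km/s.
Total Δv = Δv₁ + Δv₂ = 19.20 km/s.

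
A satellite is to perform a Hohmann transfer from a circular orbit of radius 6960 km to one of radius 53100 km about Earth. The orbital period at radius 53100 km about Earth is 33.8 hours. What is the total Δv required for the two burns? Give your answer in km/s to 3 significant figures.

From Kepler's third law T² = 4π²r³/μ at r = 53100 km, T = 33.8 hours = 33.8 × 3600 s = 1.2168×10^5 s: μ = 4π²r³/T² = 3.99213×10^5 km³/s².
Semi-major axis of the transfer orbit: a_t = (6960 + 53100)/2 = 30030 km.
Circular speed at r₁: v₁ = √(μ/r₁) = √(3.99213×10^5/6960) = 7.57352 km/s.
Transfer-orbit speed at r₁ (v² = μ(2/r − 1/a)): v_p = √[μ(2/r₁ − 1/a_t)] = 10.0709 km/s.
First burn Δv₁ = |v_p − v₁| = 2.497 km/s.
At r₂, v₂ = √(μ/r₂) = 2.742 km/s.
Transfer-orbit speed at r₂: v_a = √[μ(2/r₂ − 1/a_t)] = 1.320 km/s.
Second burn Δv₂ = |v₂ − v_a| = 1.422 km/s.
Δv = Δv₁ + Δv₂ = 2.497 + 1.422 = 3.919 km/s.

Δv = 3.92 km/s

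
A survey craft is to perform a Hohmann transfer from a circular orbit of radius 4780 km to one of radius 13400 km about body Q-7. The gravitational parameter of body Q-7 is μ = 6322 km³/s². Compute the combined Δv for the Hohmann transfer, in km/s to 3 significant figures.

The Hohmann ellipse has a_t = (r₁ + r₂)/2 = 9090 km.
Circular speed at r₁: v₁ = √(μ/r₁) = √(6322/4780) = 1.1500 km/s.
Transfer-orbit speed at r₁ (v² = μ(2/r − 1/a)): v_p = √[μ(2/r₁ − 1/a_t)] = 1.3963 km/s.
First burn Δv₁ = |v_p − v₁| = 0.2463 km/s.
At r₂, v₂ = √(μ/r₂) = 0.6869 km/s.
Transfer-orbit speed at r₂: v_a = √[μ(2/r₂ − 1/a_t)] = 0.4981 km/s.
Second burn Δv₂ = |v₂ − v_a| = 0.1888 km/s.
Δv = Δv₁ + Δv₂ = 0.2463 + 0.1888 = 0.4351 km/s.

Δv = 0.435 km/s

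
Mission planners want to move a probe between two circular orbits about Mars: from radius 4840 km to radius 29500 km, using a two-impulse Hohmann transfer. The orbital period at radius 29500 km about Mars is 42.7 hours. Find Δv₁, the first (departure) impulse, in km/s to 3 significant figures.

From Kepler's third law T² = 4π²r³/μ at r = 29500 km, T = 42.7 hours = 42.7 × 3600 s = 1.5372×10^5 s: μ = 4π²r³/T² = 42890.9 km³/s².
The Hohmann ellipse has a_t = (r₁ + r₂)/2 = 17170 km.
On the circular orbit at r = 4840 km, v_c = √(μ/r) = 2.9769 km/s.
Transfer-orbit speed at the same r (vis-viva, a = a_t): v_t = √[μ(2/r − 1/a_t)] = 3.9020 km/s.
Δv₁ = |v_t − v_c| = |3.9020 − 2.9769| = 0.9251 km/s.

Δv₁ = 0.925 km/s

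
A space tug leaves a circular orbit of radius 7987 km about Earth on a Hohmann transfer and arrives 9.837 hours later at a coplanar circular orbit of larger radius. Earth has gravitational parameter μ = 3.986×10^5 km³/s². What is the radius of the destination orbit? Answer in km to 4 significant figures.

Transfer time t = 9.837 hours = 35413.2 s, and t = π√(a_t³/μ).
So a_t = (μ t²/π²)^(1/3) = (3.986×10^5 × (35413.2)² / π²)^(1/3) = 36999 km.
Since a_t = (r₁ + r₂)/2, r₂ = 2a_t − r₁ = 2×36999 − 7987 = 66011 km.

r₂ = 66010 km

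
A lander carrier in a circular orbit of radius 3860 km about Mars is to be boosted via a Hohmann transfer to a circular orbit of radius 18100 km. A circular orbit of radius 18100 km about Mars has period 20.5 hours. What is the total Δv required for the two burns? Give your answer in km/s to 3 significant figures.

From Kepler's third law T² = 4π²r³/μ at r = 18100 km, T = 20.5 hours = 20.5 × 3600 s = 73800 s: μ = 4π²r³/T² = 42981.6 km³/s².
Transfer-ellipse semi-major axis a_t = (r₁ + r₂)/2 = (3860 + 18100)/2 = 10980 km.
Circular speed at r₁: v₁ = √(μ/r₁) = √(42981.6/3860) = 3.33693 km/s.
Transfer-orbit speed at r₁ (vis-viva): v_p = √[μ(2/r₁ − 1/a_t)] = 4.28436 km/s.
First burn Δv₁ = |v_p − v₁| = 0.9474 km/s.
At r₂, v₂ = √(μ/r₂) = 1.541 km/s.
Transfer-orbit speed at r₂: v_a = √[μ(2/r₂ − 1/a_t)] = 0.9137 km/s.
Second burn Δv₂ = |v₂ − v_a| = 0.6273 km/s.
Δv = Δv₁ + Δv₂ = 0.9474 + 0.6273 = 1.575 km/s.

Δv = 1.57 km/s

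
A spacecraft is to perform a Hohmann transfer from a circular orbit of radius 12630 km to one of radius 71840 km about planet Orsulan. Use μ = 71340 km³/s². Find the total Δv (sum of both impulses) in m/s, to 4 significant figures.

The Hohmann ellipse has a_t = (r₁ + r₂)/2 = 42235 km.
At r₁ the circular-orbit speed is v₁ = √(μ/r₁) = 2.377 km/s.
Transfer-orbit speed at r₁ (v² = μ(2/r − 1/a)): v_p = √[μ(2/r₁ − 1/a_t)] = 3.100 km/s.
First burn Δv₁ = |v_p − v₁| = 0.7230 km/s.
At r₂, v₂ = √(μ/r₂) = 0.9965 km/s.
Transfer-orbit speed at r₂: v_a = √[μ(2/r₂ − 1/a_t)] = 0.5449 km/s.
Second burn Δv₂ = |v₂ − v_a| = 0.4516 km/s.
Total Δv = Δv₁ + Δv₂ = 1.175 km/s.

Δv = 1175 m/s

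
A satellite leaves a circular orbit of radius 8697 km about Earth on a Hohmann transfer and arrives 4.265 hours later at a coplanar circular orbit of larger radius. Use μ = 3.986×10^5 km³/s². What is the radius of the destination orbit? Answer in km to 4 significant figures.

r₂ = 33690 km

Transfer time t = 4.265 hours = 15354 s, and t = π√(a_t³/μ).
So a_t = (μ t²/π²)^(1/3) = (3.986×10^5 × (15354)² / π²)^(1/3) = 21195 km.
Since a_t = (r₁ + r₂)/2, r₂ = 2a_t − r₁ = 2×21195 − 8697 = 33693 km.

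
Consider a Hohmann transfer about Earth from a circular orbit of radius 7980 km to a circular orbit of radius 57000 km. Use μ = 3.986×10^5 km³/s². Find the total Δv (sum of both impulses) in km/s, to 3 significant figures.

Δv = 3.63 km/s

Semi-major axis of the transfer orbit: a_t = (7980 + 57000)/2 = 32490 km.
At r₁ the circular-orbit speed is v₁ = √(μ/r₁) = 7.0675 km/s.
On the transfer ellipse at r₁, vis-viva equation gives v_p = √[μ(2/r₁ − 1/a_t)] = 9.3612 km/s.
First burn Δv₁ = |v_p − v₁| = 2.294 km/s.
Circular speed at r₂: v₂ = √(μ/r₂) = 2.6444 km/s.
Transfer-orbit speed at r₂: v_a = √[μ(2/r₂ − 1/a_t)] = 1.3106 km/s.
Second burn Δv₂ = |v₂ − v_a| = 1.334 km/s.
Total Δv = Δv₁ + Δv₂ = 3.628 km/s.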